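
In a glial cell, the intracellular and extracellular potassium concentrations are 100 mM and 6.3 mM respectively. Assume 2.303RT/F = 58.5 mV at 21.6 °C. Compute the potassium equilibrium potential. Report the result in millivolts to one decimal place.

E = (58.5/z) · log₁₀([K⁺]_out/[K⁺]_in) with z = +1.
= (58.5/1) · log₁₀(6.3/100) = 58.50 · log₁₀(0.063)
= 58.50 · (-1.2007) = -70.24 mV

-70.2 mV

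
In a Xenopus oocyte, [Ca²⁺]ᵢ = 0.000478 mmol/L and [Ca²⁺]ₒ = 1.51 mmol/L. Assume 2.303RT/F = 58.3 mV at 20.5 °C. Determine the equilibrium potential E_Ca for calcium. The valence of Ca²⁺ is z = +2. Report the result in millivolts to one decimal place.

E = (58.3/z) · log₁₀([Ca²⁺]_out/[Ca²⁺]_in) with z = +2.
= (58.3/2) · log₁₀(1.51/0.000478) = 29.15 · log₁₀(3159)
= 29.15 · (3.4995) = 102.01 mV

102.0 mV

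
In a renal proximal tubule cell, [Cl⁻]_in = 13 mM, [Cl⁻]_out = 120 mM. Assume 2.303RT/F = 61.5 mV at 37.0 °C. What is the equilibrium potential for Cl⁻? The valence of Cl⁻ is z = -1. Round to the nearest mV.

-59 mV

E = (61.5/z) · log₁₀([Cl⁻]_out/[Cl⁻]_in) with z = -1.
For an anion, dividing by z = -1 reverses the sign.
= (61.5/-1) · log₁₀(120/13) = -61.50 · log₁₀(9.231)
= -61.50 · (0.9652) = -59.36 mV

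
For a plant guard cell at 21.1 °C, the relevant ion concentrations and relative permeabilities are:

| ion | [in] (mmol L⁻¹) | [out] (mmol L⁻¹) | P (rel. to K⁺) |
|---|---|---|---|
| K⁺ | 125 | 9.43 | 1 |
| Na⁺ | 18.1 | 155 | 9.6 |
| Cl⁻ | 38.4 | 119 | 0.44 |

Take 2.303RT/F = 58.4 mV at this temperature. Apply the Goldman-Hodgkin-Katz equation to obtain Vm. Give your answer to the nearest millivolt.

37 mV

Vm = 58.4 · log₁₀[(Σ P·[cation]ₒ + Σ P·[anion]ᵢ) / (Σ P·[cation]ᵢ + Σ P·[anion]ₒ)]
Numerator = 1×9.43 + 9.6×155 + 0.44×38.4 = 1514
Denominator = 1×125 + 9.6×18.1 + 0.44×119 = 351.1
Vm = 58.4 · log₁₀(4.3128) = 58.4 × (0.6348) = 37.07 mV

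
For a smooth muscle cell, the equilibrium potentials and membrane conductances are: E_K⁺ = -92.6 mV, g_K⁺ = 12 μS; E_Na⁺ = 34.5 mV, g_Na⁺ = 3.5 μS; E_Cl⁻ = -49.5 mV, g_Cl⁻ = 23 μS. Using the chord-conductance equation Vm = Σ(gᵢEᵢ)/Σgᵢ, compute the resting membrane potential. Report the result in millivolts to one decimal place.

-55.3 mV

Σ gᵢEᵢ = 12·(-92.6) + 3.5·(34.5) + 23·(-49.5) = -2128.95
Σ gᵢ = 12 + 3.5 + 23 = 38.5
Vm = -2128.95 / 38.5 = -55.30 mV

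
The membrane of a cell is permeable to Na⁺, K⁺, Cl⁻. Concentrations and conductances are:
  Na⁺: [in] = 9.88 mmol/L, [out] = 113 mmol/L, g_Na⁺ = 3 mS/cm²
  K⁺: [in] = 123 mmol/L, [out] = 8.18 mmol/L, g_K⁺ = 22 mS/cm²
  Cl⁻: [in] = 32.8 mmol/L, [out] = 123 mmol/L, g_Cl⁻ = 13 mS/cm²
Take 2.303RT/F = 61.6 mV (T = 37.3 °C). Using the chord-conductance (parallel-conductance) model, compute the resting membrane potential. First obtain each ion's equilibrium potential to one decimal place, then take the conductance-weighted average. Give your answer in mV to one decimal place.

-48.9 mV

E_Na⁺ = (61.6/1)·log₁₀(113/9.88) = 65.2 mV
E_K⁺ = (61.6/1)·log₁₀(8.18/123) = -72.5 mV
E_Cl⁻ = (61.6/-1)·log₁₀(123/32.8) = -35.4 mV
Vm = (Σ gᵢEᵢ)/(Σ gᵢ) = (3·65.2 + 22·-72.5 + 13·-35.4) / (3 + 22 + 13)
= -1859.60 / 38 = -48.94 mV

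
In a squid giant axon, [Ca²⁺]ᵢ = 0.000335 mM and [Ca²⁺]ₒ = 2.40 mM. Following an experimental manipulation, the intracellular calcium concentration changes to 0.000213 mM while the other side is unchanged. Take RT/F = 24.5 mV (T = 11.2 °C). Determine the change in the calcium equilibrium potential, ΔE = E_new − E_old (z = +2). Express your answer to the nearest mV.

E_old = (24.5/2)·ln(2.40/0.000335) = 108.74 mV
E_new = (24.5/2)·ln(2.40/0.000213) = 114.29 mV
ΔE = 114.29 − (108.74) = 5.55 mV

6 mV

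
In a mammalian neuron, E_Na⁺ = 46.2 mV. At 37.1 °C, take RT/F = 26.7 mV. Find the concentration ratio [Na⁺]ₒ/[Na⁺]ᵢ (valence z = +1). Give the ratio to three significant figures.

ln([out]/[in]) = E·z/(26.7) = 46.2 × 1 / 26.7 = 1.7303
[out]/[in] = e^(1.7303) = 5.643

5.64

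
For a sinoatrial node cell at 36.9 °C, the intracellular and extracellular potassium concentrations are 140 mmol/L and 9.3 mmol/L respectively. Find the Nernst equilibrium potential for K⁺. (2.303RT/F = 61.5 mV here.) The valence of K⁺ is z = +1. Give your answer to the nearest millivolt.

-72 mV

E = (61.5/z) · log₁₀([K⁺]_out/[K⁺]_in) with z = +1.
= (61.5/1) · log₁₀(9.3/140) = 61.50 · log₁₀(0.06643)
= 61.50 · (-1.1776) = -72.43 mV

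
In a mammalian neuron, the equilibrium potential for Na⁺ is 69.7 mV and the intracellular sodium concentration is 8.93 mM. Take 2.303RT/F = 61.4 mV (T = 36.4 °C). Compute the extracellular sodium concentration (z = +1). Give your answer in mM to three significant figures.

122 mM

Nernst: E = (61.4/1) · log₁₀([out]/[in]), so log₁₀([out]/[in]) = 69.7 × 1 / 61.4 = 1.1352.
[out]/[in] = 10^(1.1352) = 13.65.
[out] = 13.65 × 8.93 = 121.9 mM.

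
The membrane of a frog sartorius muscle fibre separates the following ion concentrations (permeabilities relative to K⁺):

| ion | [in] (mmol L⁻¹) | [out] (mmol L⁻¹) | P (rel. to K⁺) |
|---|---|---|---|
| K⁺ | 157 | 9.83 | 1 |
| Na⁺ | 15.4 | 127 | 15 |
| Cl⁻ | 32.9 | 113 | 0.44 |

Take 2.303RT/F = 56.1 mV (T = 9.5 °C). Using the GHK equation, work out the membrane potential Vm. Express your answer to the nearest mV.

Vm = 56.1 · log₁₀[(Σ P·[cation]ₒ + Σ P·[anion]ᵢ) / (Σ P·[cation]ᵢ + Σ P·[anion]ₒ)]
Numerator = 1×9.83 + 15×127 + 0.44×32.9 = 1929
Denominator = 1×157 + 15×15.4 + 0.44×113 = 437.7
Vm = 56.1 · log₁₀(4.4076) = 56.1 × (0.6442) = 36.14 mV

36 mV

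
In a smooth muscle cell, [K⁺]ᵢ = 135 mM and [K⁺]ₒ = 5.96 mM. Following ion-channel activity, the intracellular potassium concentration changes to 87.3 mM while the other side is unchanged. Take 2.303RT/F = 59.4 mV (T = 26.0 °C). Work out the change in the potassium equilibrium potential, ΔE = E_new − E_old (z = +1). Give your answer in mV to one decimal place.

11.2 mV

E_old = (59.4/1)·log₁₀(5.96/135) = -80.49 mV
E_new = (59.4/1)·log₁₀(5.96/87.3) = -69.25 mV
ΔE = -69.25 − (-80.49) = 11.25 mV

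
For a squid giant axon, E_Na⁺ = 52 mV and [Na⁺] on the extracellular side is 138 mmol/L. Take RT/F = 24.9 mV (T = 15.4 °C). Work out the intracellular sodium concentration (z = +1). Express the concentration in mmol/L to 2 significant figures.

Nernst: E = (24.9/1) · ln([out]/[in]), so ln([out]/[in]) = 52.0 × 1 / 24.9 = 2.0884.
[out]/[in] = e^(2.0884) = 8.072.
[in] = 138 / 8.072 = 17.1 mmol/L.

17 mmol/L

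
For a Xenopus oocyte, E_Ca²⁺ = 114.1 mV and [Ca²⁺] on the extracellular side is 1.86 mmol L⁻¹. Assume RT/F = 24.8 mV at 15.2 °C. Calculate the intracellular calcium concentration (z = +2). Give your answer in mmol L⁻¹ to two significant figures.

0.00019 mmol L⁻¹

Nernst: E = (24.8/2) · ln([out]/[in]), so ln([out]/[in]) = 114.1 × 2 / 24.8 = 9.2016.
[out]/[in] = e^(9.2016) = 9913.
[in] = 1.86 / 9913 = 0.0001876 mmol L⁻¹.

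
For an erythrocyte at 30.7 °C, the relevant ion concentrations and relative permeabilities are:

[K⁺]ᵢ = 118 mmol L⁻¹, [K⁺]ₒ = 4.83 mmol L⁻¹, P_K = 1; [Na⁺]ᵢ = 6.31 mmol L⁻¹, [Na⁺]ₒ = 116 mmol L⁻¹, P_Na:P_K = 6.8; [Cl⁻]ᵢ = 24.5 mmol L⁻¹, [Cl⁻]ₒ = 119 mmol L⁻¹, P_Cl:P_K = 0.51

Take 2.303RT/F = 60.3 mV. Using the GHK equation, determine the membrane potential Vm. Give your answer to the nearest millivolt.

Vm = 60.3 · log₁₀[(Σ P·[cation]ₒ + Σ P·[anion]ᵢ) / (Σ P·[cation]ᵢ + Σ P·[anion]ₒ)]
Numerator = 1×4.83 + 6.8×116 + 0.51×24.5 = 806.1
Denominator = 1×118 + 6.8×6.31 + 0.51×119 = 221.6
Vm = 60.3 · log₁₀(3.6378) = 60.3 × (0.5608) = 33.82 mV

34 mV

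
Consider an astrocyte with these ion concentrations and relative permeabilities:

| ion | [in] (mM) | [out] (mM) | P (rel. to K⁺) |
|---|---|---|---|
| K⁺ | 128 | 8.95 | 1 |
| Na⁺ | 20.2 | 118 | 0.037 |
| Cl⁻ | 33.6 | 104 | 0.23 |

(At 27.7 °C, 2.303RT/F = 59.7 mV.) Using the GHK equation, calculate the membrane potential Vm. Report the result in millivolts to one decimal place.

Vm = 59.7 · log₁₀[(Σ P·[cation]ₒ + Σ P·[anion]ᵢ) / (Σ P·[cation]ᵢ + Σ P·[anion]ₒ)]
Numerator = 1×8.95 + 0.037×118 + 0.23×33.6 = 21.04
Denominator = 1×128 + 0.037×20.2 + 0.23×104 = 152.7
Vm = 59.7 · log₁₀(0.13784) = 59.7 × (-0.8606) = -51.38 mV

-51.4 mV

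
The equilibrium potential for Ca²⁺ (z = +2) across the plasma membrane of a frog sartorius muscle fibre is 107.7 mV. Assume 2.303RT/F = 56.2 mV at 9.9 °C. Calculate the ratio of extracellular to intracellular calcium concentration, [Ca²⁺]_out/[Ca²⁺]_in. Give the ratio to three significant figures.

log₁₀([out]/[in]) = E·z/(56.2) = 107.7 × 2 / 56.2 = 3.8327
[out]/[in] = 10^(3.8327) = 6804

6800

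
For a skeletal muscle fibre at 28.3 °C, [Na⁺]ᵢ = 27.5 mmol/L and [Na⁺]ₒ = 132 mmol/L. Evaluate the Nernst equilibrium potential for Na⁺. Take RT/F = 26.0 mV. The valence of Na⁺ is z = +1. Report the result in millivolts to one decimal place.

E = (26.0/z) · ln([Na⁺]_out/[Na⁺]_in) with z = +1.
= (26.0/1) · ln(132/27.5) = 26.00 · ln(4.8)
= 26.00 · (1.5686) = 40.78 mV

40.8 mV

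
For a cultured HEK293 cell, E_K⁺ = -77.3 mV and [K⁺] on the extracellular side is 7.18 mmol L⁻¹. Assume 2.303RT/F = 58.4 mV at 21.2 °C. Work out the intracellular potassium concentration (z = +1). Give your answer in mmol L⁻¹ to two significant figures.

Nernst: E = (58.4/1) · log₁₀([out]/[in]), so log₁₀([out]/[in]) = -77.3 × 1 / 58.4 = -1.3236.
[out]/[in] = 10^(-1.3236) = 0.04746.
[in] = 7.18 / 0.04746 = 151.3 mmol L⁻¹.

150 mmol L⁻¹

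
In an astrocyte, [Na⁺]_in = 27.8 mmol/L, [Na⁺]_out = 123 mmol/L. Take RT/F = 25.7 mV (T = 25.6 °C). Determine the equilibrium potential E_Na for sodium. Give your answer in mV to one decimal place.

E = (25.7/z) · ln([Na⁺]_out/[Na⁺]_in) with z = +1.
= (25.7/1) · ln(123/27.8) = 25.70 · ln(4.424)
= 25.70 · (1.4871) = 38.22 mV

38.2 mV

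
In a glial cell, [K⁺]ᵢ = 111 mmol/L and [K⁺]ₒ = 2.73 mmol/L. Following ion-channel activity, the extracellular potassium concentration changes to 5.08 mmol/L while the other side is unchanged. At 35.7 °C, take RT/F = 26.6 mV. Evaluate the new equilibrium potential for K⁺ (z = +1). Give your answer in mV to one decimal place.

After the shift: [K⁺]_out = 5.08, [K⁺]_in = 111 mmol/L.
E_new = (26.6/1)·ln(5.08/111) = 26.60 · (-3.0842) = -82.04 mV

-82.0 mV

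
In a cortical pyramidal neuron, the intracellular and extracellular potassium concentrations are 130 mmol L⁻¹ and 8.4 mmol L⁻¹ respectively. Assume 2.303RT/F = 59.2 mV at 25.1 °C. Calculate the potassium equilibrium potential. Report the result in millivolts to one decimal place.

E = (59.2/z) · log₁₀([K⁺]_out/[K⁺]_in) with z = +1.
= (59.2/1) · log₁₀(8.4/130) = 59.20 · log₁₀(0.06462)
= 59.20 · (-1.1897) = -70.43 mV

-70.4 mV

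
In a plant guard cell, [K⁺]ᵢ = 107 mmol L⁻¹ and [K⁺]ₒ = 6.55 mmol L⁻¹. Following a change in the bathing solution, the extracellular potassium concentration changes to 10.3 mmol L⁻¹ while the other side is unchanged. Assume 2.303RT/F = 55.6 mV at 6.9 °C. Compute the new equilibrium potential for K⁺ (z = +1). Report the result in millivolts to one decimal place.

-56.5 mV

After the shift: [K⁺]_out = 10.3, [K⁺]_in = 107 mmol L⁻¹.
E_new = (55.6/1)·log₁₀(10.3/107) = 55.60 · (-1.0165) = -56.52 mV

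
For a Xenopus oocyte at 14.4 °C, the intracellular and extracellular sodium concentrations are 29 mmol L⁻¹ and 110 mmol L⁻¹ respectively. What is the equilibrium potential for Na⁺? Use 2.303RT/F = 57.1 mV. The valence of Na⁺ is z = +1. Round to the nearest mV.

33 mV

E = (57.1/z) · log₁₀([Na⁺]_out/[Na⁺]_in) with z = +1.
= (57.1/1) · log₁₀(110/29) = 57.10 · log₁₀(3.793)
= 57.10 · (0.5790) = 33.06 mV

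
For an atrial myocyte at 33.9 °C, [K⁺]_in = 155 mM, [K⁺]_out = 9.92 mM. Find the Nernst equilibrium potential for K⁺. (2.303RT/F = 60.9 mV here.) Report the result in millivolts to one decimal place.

-72.7 mV

E = (60.9/z) · log₁₀([K⁺]_out/[K⁺]_in) with z = +1.
= (60.9/1) · log₁₀(9.92/155) = 60.90 · log₁₀(0.064)
= 60.90 · (-1.1938) = -72.70 mV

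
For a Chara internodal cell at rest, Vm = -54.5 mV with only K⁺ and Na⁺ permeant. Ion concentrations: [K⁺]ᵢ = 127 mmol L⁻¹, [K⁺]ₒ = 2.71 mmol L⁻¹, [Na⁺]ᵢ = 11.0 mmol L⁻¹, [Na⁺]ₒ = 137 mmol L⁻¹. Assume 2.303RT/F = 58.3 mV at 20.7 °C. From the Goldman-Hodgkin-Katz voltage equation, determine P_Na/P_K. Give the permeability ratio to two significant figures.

Let α = P_Na/P_K. GHK: Vm = 58.3·log₁₀[(Kₒ + α·Naₒ)/(Kᵢ + α·Naᵢ)].
10^(Vm/58.3) = 10^(-54.5/58.3) = 0.11619
So 0.11619·(Kᵢ + α·Naᵢ) = Kₒ + α·Naₒ → α = (0.11619·127.0 − 2.71) / (137.0 − 0.11619·11.0)
α = (14.76 − 2.71) / (137.0 − 1.278) = 12.05/135.7 = 0.08876

0.089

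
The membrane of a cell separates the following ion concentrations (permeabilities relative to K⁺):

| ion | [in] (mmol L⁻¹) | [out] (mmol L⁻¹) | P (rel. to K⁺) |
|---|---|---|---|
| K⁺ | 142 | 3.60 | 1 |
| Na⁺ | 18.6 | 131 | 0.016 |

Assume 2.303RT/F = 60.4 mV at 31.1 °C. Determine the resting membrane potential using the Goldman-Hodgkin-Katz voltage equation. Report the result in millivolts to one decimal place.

Vm = 60.4 · log₁₀[(Σ P·[cation]ₒ + Σ P·[anion]ᵢ) / (Σ P·[cation]ᵢ + Σ P·[anion]ₒ)]
Numerator = 1×3.60 + 0.016×131 = 5.696
Denominator = 1×142 + 0.016×18.6 = 142.3
Vm = 60.4 · log₁₀(0.040029) = 60.4 × (-1.3976) = -84.42 mV

-84.4 mV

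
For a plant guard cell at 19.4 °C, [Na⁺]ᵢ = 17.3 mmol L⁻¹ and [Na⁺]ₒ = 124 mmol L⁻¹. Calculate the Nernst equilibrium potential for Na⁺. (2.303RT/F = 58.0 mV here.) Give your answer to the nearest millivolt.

50 mV

E = (58.0/z) · log₁₀([Na⁺]_out/[Na⁺]_in) with z = +1.
= (58.0/1) · log₁₀(124/17.3) = 58.00 · log₁₀(7.168)
= 58.00 · (0.8554) = 49.61 mV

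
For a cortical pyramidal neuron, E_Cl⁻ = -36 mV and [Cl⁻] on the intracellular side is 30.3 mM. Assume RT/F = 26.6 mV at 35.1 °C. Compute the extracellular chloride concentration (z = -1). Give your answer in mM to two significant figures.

120 mM

Nernst: E = (26.6/-1) · ln([out]/[in]), so ln([out]/[in]) = -36.0 × -1 / 26.6 = 1.3534.
[out]/[in] = e^(1.3534) = 3.87.
[out] = 3.87 × 30.3 = 117.3 mM.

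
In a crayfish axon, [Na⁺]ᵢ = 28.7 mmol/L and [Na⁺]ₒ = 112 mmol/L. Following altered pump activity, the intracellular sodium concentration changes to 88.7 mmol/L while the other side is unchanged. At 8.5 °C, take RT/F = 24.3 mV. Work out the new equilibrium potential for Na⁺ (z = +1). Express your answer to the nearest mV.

6 mV

After the shift: [Na⁺]_out = 112, [Na⁺]_in = 88.7 mmol/L.
E_new = (24.3/1)·ln(112/88.7) = 24.30 · (0.2332) = 5.67 mV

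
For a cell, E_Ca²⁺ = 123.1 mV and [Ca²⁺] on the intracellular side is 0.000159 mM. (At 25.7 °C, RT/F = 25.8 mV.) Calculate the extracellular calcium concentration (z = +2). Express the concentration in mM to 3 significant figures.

Nernst: E = (25.8/2) · ln([out]/[in]), so ln([out]/[in]) = 123.1 × 2 / 25.8 = 9.5426.
[out]/[in] = e^(9.5426) = 1.394e+04.
[out] = 1.394e+04 × 0.000159 = 2.217 mM.

2.22 mM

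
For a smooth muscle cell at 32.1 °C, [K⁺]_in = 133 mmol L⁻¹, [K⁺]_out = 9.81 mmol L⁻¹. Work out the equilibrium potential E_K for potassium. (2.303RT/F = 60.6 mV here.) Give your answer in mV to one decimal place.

-68.6 mV

E = (60.6/z) · log₁₀([K⁺]_out/[K⁺]_in) with z = +1.
= (60.6/1) · log₁₀(9.81/133) = 60.60 · log₁₀(0.07376)
= 60.60 · (-1.1322) = -68.61 mV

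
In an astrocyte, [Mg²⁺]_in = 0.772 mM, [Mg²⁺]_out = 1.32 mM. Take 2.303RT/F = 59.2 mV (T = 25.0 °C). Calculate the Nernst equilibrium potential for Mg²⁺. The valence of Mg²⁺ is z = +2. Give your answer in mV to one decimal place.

6.9 mV

E = (59.2/z) · log₁₀([Mg²⁺]_out/[Mg²⁺]_in) with z = +2.
= (59.2/2) · log₁₀(1.32/0.772) = 29.60 · log₁₀(1.71)
= 29.60 · (0.2330) = 6.90 mV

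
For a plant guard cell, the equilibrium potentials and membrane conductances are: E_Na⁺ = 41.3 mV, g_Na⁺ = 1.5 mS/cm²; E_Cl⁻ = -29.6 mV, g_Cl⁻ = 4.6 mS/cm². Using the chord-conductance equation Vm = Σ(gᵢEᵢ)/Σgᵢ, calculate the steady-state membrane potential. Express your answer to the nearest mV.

-12 mV

Σ gᵢEᵢ = 1.5·(41.3) + 4.6·(-29.6) = -74.21
Σ gᵢ = 1.5 + 4.6 = 6.1
Vm = -74.21 / 6.1 = -12.17 mV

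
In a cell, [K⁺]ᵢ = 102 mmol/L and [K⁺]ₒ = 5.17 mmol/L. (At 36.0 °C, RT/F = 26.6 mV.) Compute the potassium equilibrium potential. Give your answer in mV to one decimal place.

-79.3 mV

E = (26.6/z) · ln([K⁺]_out/[K⁺]_in) with z = +1.
= (26.6/1) · ln(5.17/102) = 26.60 · ln(0.05069)
= 26.60 · (-2.9821) = -79.32 mV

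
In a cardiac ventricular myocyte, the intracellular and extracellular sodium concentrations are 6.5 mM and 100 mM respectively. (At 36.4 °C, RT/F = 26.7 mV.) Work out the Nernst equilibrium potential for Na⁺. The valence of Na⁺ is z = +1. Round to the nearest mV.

73 mV

E = (26.7/z) · ln([Na⁺]_out/[Na⁺]_in) with z = +1.
= (26.7/1) · ln(100/6.5) = 26.70 · ln(15.38)
= 26.70 · (2.7334) = 72.98 mV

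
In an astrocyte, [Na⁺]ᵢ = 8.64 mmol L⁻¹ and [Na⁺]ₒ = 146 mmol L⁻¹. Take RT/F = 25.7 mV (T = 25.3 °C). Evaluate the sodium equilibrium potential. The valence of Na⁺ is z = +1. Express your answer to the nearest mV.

E = (25.7/z) · ln([Na⁺]_out/[Na⁺]_in) with z = +1.
= (25.7/1) · ln(146/8.64) = 25.70 · ln(16.9)
= 25.70 · (2.8272) = 72.66 mV

73 mV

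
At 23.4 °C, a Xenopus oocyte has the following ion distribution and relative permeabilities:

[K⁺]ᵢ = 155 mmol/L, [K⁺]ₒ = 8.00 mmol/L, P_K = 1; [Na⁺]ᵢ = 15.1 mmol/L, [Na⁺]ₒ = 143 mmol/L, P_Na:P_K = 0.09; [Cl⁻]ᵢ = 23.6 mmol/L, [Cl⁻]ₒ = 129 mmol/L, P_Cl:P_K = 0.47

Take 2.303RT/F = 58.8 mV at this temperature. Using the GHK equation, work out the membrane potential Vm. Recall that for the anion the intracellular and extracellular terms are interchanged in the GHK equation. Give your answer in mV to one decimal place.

-48.9 mV

Vm = 58.8 · log₁₀[(Σ P·[cation]ₒ + Σ P·[anion]ᵢ) / (Σ P·[cation]ᵢ + Σ P·[anion]ₒ)]
Numerator = 1×8.00 + 0.09×143 + 0.47×23.6 = 31.96
Denominator = 1×155 + 0.09×15.1 + 0.47×129 = 217
Vm = 58.8 · log₁₀(0.1473) = 58.8 × (-0.8318) = -48.91 mV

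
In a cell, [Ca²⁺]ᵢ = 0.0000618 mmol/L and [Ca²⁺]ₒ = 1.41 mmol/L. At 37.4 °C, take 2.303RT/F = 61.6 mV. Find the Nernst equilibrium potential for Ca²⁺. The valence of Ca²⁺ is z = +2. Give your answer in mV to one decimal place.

134.2 mV

E = (61.6/z) · log₁₀([Ca²⁺]_out/[Ca²⁺]_in) with z = +2.
= (61.6/2) · log₁₀(1.41/0.0000618) = 30.80 · log₁₀(2.282e+04)
= 30.80 · (4.3582) = 134.23 mV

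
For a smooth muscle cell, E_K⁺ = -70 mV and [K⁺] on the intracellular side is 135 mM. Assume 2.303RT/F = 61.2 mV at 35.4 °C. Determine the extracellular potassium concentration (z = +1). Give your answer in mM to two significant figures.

Nernst: E = (61.2/1) · log₁₀([out]/[in]), so log₁₀([out]/[in]) = -70.0 × 1 / 61.2 = -1.1438.
[out]/[in] = 10^(-1.1438) = 0.07181.
[out] = 0.07181 × 135 = 9.695 mM.

9.7 mM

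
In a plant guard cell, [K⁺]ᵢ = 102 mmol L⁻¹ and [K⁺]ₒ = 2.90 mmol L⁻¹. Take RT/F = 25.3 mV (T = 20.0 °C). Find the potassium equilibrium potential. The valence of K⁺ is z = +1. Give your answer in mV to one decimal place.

E = (25.3/z) · ln([K⁺]_out/[K⁺]_in) with z = +1.
= (25.3/1) · ln(2.90/102) = 25.30 · ln(0.02843)
= 25.30 · (-3.5603) = -90.07 mV

-90.1 mV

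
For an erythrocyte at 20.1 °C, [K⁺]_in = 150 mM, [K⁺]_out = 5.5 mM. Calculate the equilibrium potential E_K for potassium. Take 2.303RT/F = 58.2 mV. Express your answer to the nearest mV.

E = (58.2/z) · log₁₀([K⁺]_out/[K⁺]_in) with z = +1.
= (58.2/1) · log₁₀(5.5/150) = 58.20 · log₁₀(0.03667)
= 58.20 · (-1.4357) = -83.56 mV

-84 mV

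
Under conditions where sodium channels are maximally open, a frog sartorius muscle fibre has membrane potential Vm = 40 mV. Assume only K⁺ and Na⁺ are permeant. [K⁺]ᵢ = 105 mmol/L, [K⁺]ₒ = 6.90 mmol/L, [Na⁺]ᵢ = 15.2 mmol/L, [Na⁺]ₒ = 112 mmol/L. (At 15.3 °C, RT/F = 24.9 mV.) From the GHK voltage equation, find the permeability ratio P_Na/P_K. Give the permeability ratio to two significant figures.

14

Let α = P_Na/P_K. GHK: Vm = 24.9·ln[(Kₒ + α·Naₒ)/(Kᵢ + α·Naᵢ)].
e^(Vm/24.9) = e^(40.0/24.9) = 4.985
So 4.985·(Kᵢ + α·Naᵢ) = Kₒ + α·Naₒ → α = (4.985·105.0 − 6.9) / (112.0 − 4.985·15.2)
α = (523.4 − 6.9) / (112.0 − 75.77) = 516.5/36.23 = 14.26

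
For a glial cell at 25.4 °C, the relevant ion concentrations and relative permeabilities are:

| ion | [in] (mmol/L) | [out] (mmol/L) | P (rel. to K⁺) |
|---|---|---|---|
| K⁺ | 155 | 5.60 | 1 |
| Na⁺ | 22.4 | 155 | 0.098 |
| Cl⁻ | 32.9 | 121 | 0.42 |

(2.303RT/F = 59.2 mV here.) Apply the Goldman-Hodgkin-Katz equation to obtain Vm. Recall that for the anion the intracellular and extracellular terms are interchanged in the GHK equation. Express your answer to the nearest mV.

-46 mV

Vm = 59.2 · log₁₀[(Σ P·[cation]ₒ + Σ P·[anion]ᵢ) / (Σ P·[cation]ᵢ + Σ P·[anion]ₒ)]
Numerator = 1×5.60 + 0.098×155 + 0.42×32.9 = 34.61
Denominator = 1×155 + 0.098×22.4 + 0.42×121 = 208
Vm = 59.2 · log₁₀(0.16637) = 59.2 × (-0.7789) = -46.11 mV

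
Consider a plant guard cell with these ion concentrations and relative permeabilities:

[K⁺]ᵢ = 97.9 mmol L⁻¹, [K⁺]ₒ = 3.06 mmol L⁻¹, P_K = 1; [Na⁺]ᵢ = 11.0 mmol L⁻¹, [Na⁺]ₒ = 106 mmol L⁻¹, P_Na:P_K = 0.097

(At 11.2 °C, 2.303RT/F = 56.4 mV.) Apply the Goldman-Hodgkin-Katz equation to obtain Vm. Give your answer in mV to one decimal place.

Vm = 56.4 · log₁₀[(Σ P·[cation]ₒ + Σ P·[anion]ᵢ) / (Σ P·[cation]ᵢ + Σ P·[anion]ₒ)]
Numerator = 1×3.06 + 0.097×106 = 13.34
Denominator = 1×97.9 + 0.097×11.0 = 98.97
Vm = 56.4 · log₁₀(0.13481) = 56.4 × (-0.8703) = -49.08 mV

-49.1 mV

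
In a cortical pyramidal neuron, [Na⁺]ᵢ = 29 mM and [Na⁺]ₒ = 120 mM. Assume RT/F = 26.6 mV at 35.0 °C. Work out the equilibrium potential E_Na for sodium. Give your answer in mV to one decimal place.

37.8 mV

E = (26.6/z) · ln([Na⁺]_out/[Na⁺]_in) with z = +1.
= (26.6/1) · ln(120/29) = 26.60 · ln(4.138)
= 26.60 · (1.4202) = 37.78 mV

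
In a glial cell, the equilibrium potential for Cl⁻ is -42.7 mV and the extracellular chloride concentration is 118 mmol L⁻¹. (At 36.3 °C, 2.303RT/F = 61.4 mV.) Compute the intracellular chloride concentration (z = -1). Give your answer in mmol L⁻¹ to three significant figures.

23.8 mmol L⁻¹

Nernst: E = (61.4/-1) · log₁₀([out]/[in]), so log₁₀([out]/[in]) = -42.7 × -1 / 61.4 = 0.6954.
[out]/[in] = 10^(0.6954) = 4.96.
[in] = 118 / 4.96 = 23.79 mmol L⁻¹.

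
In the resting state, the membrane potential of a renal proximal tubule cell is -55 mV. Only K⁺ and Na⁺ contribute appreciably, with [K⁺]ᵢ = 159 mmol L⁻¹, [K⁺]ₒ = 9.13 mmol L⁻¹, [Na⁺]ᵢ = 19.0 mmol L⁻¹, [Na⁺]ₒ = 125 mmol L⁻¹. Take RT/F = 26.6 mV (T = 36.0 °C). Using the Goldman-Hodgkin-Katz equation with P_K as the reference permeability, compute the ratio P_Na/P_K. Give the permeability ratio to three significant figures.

Let α = P_Na/P_K. GHK: Vm = 26.6·ln[(Kₒ + α·Naₒ)/(Kᵢ + α·Naᵢ)].
e^(Vm/26.6) = e^(-55.0/26.6) = 0.12648
So 0.12648·(Kᵢ + α·Naᵢ) = Kₒ + α·Naₒ → α = (0.12648·159.0 − 9.13) / (125.0 − 0.12648·19.0)
α = (20.11 − 9.13) / (125.0 − 2.403) = 10.98/122.6 = 0.08956

0.0896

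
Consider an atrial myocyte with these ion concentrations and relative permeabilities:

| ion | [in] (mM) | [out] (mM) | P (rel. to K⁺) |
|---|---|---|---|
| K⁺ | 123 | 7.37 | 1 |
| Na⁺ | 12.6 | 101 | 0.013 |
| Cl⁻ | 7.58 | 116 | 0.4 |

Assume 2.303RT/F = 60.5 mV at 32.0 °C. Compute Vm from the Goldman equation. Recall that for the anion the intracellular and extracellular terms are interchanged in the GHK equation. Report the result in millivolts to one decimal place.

Vm = 60.5 · log₁₀[(Σ P·[cation]ₒ + Σ P·[anion]ᵢ) / (Σ P·[cation]ᵢ + Σ P·[anion]ₒ)]
Numerator = 1×7.37 + 0.013×101 + 0.4×7.58 = 11.71
Denominator = 1×123 + 0.013×12.6 + 0.4×116 = 169.6
Vm = 60.5 · log₁₀(0.069089) = 60.5 × (-1.1606) = -70.22 mV

-70.2 mV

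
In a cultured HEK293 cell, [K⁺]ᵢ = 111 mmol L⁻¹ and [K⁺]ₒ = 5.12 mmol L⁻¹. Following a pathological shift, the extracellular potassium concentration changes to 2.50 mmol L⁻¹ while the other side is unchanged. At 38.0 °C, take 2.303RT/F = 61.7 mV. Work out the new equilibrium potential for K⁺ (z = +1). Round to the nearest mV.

-102 mV

After the shift: [K⁺]_out = 2.50, [K⁺]_in = 111 mmol L⁻¹.
E_new = (61.7/1)·log₁₀(2.50/111) = 61.70 · (-1.6474) = -101.64 mV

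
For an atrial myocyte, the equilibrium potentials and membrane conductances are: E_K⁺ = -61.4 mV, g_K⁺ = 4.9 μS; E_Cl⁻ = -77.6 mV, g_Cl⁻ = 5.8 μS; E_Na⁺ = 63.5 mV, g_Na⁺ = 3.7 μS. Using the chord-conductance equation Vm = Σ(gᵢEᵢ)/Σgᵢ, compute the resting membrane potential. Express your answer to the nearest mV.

Σ gᵢEᵢ = 4.9·(-61.4) + 5.8·(-77.6) + 3.7·(63.5) = -515.99
Σ gᵢ = 4.9 + 5.8 + 3.7 = 14.4
Vm = -515.99 / 14.4 = -35.83 mV

-36 mV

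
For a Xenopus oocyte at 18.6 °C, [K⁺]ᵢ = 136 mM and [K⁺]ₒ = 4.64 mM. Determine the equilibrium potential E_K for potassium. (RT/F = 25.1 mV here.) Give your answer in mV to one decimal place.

E = (25.1/z) · ln([K⁺]_out/[K⁺]_in) with z = +1.
= (25.1/1) · ln(4.64/136) = 25.10 · ln(0.03412)
= 25.10 · (-3.3779) = -84.79 mV

-84.8 mV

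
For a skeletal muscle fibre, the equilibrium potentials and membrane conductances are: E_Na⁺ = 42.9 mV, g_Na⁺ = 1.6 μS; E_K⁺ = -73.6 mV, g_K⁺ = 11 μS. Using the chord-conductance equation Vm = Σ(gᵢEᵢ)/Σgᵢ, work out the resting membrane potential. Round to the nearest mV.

-59 mV

Σ gᵢEᵢ = 1.6·(42.9) + 11·(-73.6) = -740.96
Σ gᵢ = 1.6 + 11 = 12.6
Vm = -740.96 / 12.6 = -58.81 mV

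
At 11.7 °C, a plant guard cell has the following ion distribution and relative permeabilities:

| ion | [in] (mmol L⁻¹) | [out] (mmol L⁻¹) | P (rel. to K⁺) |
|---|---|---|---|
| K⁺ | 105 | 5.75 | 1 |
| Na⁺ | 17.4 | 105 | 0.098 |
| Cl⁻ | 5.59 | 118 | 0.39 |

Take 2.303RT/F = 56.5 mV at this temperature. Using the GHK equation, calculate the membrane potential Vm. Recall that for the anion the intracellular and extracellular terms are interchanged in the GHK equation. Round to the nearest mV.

Vm = 56.5 · log₁₀[(Σ P·[cation]ₒ + Σ P·[anion]ᵢ) / (Σ P·[cation]ᵢ + Σ P·[anion]ₒ)]
Numerator = 1×5.75 + 0.098×105 + 0.39×5.59 = 18.22
Denominator = 1×105 + 0.098×17.4 + 0.39×118 = 152.7
Vm = 56.5 · log₁₀(0.1193) = 56.5 × (-0.9234) = -52.17 mV

-52 mV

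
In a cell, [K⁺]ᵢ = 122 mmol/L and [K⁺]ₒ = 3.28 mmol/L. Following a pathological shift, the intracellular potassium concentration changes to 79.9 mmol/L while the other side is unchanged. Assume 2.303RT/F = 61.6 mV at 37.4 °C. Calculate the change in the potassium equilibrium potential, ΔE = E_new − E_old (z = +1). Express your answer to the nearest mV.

11 mV

E_old = (61.6/1)·log₁₀(3.28/122) = -96.74 mV
E_new = (61.6/1)·log₁₀(3.28/79.9) = -85.42 mV
ΔE = -85.42 − (-96.74) = 11.32 mV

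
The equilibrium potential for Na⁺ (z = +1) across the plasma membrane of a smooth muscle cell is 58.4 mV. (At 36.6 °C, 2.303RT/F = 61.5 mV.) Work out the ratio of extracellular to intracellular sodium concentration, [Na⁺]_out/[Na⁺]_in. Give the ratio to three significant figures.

log₁₀([out]/[in]) = E·z/(61.5) = 58.4 × 1 / 61.5 = 0.9496
[out]/[in] = 10^(0.9496) = 8.904

8.90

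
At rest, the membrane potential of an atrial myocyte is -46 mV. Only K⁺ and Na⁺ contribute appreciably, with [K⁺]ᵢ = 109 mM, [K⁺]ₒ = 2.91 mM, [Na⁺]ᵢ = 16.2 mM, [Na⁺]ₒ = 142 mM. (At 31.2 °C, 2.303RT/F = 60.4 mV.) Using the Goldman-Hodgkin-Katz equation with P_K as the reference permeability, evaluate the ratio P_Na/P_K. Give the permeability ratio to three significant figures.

Let α = P_Na/P_K. GHK: Vm = 60.4·log₁₀[(Kₒ + α·Naₒ)/(Kᵢ + α·Naᵢ)].
10^(Vm/60.4) = 10^(-46.0/60.4) = 0.17315
So 0.17315·(Kᵢ + α·Naᵢ) = Kₒ + α·Naₒ → α = (0.17315·109.0 − 2.91) / (142.0 − 0.17315·16.2)
α = (18.87 − 2.91) / (142.0 − 2.805) = 15.96/139.2 = 0.1147

0.115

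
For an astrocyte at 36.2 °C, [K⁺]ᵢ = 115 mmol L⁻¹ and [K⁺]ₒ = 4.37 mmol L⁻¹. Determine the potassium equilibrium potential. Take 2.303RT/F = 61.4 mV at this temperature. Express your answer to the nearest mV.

-87 mV

E = (61.4/z) · log₁₀([K⁺]_out/[K⁺]_in) with z = +1.
= (61.4/1) · log₁₀(4.37/115) = 61.40 · log₁₀(0.038)
= 61.40 · (-1.4202) = -87.20 mV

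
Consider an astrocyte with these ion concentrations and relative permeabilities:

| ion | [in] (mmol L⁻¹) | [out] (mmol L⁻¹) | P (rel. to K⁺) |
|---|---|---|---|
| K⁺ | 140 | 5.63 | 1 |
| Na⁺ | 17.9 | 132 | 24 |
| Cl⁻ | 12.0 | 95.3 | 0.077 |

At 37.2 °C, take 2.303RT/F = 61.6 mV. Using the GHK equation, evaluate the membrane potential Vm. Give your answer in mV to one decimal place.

45.6 mV

Vm = 61.6 · log₁₀[(Σ P·[cation]ₒ + Σ P·[anion]ᵢ) / (Σ P·[cation]ᵢ + Σ P·[anion]ₒ)]
Numerator = 1×5.63 + 24×132 + 0.077×12.0 = 3175
Denominator = 1×140 + 24×17.9 + 0.077×95.3 = 576.9
Vm = 61.6 · log₁₀(5.5024) = 61.6 × (0.7406) = 45.62 mV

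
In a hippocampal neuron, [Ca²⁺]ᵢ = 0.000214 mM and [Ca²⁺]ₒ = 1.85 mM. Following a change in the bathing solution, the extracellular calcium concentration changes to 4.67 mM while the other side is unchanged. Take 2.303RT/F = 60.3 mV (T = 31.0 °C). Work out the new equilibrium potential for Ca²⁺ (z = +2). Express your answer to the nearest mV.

After the shift: [Ca²⁺]_out = 4.67, [Ca²⁺]_in = 0.000214 mM.
E_new = (60.3/2)·log₁₀(4.67/0.000214) = 30.15 · (4.3389) = 130.82 mV

131 mV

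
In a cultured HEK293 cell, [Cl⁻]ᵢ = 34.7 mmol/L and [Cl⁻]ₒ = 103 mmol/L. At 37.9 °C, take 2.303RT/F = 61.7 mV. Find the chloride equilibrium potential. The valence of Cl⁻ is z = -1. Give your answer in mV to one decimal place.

E = (61.7/z) · log₁₀([Cl⁻]_out/[Cl⁻]_in) with z = -1.
For an anion, dividing by z = -1 reverses the sign.
= (61.7/-1) · log₁₀(103/34.7) = -61.70 · log₁₀(2.968)
= -61.70 · (0.4725) = -29.15 mV

-29.2 mV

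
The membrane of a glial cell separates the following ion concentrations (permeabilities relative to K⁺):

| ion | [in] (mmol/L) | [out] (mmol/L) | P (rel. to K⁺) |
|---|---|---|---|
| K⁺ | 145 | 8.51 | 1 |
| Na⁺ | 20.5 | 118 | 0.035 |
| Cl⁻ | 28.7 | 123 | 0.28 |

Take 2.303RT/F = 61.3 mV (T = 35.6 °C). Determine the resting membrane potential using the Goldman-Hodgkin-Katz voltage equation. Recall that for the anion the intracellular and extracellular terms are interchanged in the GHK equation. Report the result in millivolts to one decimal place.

Vm = 61.3 · log₁₀[(Σ P·[cation]ₒ + Σ P·[anion]ᵢ) / (Σ P·[cation]ᵢ + Σ P·[anion]ₒ)]
Numerator = 1×8.51 + 0.035×118 + 0.28×28.7 = 20.68
Denominator = 1×145 + 0.035×20.5 + 0.28×123 = 180.2
Vm = 61.3 · log₁₀(0.11477) = 61.3 × (-0.9402) = -57.63 mV

-57.6 mV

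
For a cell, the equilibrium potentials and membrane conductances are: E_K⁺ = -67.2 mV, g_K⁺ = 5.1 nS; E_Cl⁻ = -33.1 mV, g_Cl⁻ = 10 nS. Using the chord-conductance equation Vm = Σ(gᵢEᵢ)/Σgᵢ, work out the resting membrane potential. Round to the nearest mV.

Σ gᵢEᵢ = 5.1·(-67.2) + 10·(-33.1) = -673.72
Σ gᵢ = 5.1 + 10 = 15.1
Vm = -673.72 / 15.1 = -44.62 mV

-45 mV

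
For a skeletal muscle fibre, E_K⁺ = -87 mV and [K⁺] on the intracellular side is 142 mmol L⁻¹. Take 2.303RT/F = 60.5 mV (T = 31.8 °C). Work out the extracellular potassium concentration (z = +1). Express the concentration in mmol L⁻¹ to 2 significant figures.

Nernst: E = (60.5/1) · log₁₀([out]/[in]), so log₁₀([out]/[in]) = -87.0 × 1 / 60.5 = -1.4380.
[out]/[in] = 10^(-1.4380) = 0.03647.
[out] = 0.03647 × 142 = 5.179 mmol L⁻¹.

5.2 mmol L⁻¹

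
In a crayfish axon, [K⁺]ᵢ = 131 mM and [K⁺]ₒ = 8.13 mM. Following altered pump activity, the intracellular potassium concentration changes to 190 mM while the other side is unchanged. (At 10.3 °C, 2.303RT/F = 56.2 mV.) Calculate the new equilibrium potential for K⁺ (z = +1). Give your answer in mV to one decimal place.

-76.9 mV

After the shift: [K⁺]_out = 8.13, [K⁺]_in = 190 mM.
E_new = (56.2/1)·log₁₀(8.13/190) = 56.20 · (-1.3687) = -76.92 mV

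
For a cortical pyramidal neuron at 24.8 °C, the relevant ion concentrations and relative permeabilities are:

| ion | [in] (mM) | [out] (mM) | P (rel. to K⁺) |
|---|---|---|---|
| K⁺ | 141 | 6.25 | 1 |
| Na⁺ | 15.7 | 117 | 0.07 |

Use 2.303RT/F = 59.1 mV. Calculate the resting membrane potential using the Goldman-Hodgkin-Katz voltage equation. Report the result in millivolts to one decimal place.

Vm = 59.1 · log₁₀[(Σ P·[cation]ₒ + Σ P·[anion]ᵢ) / (Σ P·[cation]ᵢ + Σ P·[anion]ₒ)]
Numerator = 1×6.25 + 0.07×117 = 14.44
Denominator = 1×141 + 0.07×15.7 = 142.1
Vm = 59.1 · log₁₀(0.10162) = 59.1 × (-0.9930) = -58.69 mV

-58.7 mV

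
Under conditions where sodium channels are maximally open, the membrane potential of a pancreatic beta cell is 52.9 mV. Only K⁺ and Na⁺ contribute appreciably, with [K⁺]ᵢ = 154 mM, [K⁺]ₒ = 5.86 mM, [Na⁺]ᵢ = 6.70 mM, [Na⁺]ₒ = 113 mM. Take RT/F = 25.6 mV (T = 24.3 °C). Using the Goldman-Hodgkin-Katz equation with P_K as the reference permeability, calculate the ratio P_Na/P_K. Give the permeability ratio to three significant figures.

20.1

Let α = P_Na/P_K. GHK: Vm = 25.6·ln[(Kₒ + α·Naₒ)/(Kᵢ + α·Naᵢ)].
e^(Vm/25.6) = e^(52.9/25.6) = 7.8964
So 7.8964·(Kᵢ + α·Naᵢ) = Kₒ + α·Naₒ → α = (7.8964·154.0 − 5.86) / (113.0 − 7.8964·6.7)
α = (1216 − 5.86) / (113.0 − 52.91) = 1210/60.09 = 20.14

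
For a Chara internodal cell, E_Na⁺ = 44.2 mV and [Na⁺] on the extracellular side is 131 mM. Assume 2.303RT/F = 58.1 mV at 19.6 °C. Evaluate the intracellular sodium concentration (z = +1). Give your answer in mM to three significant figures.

22.7 mM

Nernst: E = (58.1/1) · log₁₀([out]/[in]), so log₁₀([out]/[in]) = 44.2 × 1 / 58.1 = 0.7608.
[out]/[in] = 10^(0.7608) = 5.764.
[in] = 131 / 5.764 = 22.73 mM.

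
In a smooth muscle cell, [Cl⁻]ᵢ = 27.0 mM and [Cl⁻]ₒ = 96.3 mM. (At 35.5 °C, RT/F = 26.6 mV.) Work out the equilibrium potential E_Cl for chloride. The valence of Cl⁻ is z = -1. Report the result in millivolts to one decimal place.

E = (26.6/z) · ln([Cl⁻]_out/[Cl⁻]_in) with z = -1.
For an anion, dividing by z = -1 reverses the sign.
= (26.6/-1) · ln(96.3/27.0) = -26.60 · ln(3.567)
= -26.60 · (1.2716) = -33.83 mV

-33.8 mV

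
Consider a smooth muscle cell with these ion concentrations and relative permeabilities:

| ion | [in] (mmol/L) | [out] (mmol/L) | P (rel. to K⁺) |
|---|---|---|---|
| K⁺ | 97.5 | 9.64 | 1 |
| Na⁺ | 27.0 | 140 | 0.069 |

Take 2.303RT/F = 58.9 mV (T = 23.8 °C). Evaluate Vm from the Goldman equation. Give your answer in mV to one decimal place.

Vm = 58.9 · log₁₀[(Σ P·[cation]ₒ + Σ P·[anion]ᵢ) / (Σ P·[cation]ᵢ + Σ P·[anion]ₒ)]
Numerator = 1×9.64 + 0.069×140 = 19.3
Denominator = 1×97.5 + 0.069×27.0 = 99.36
Vm = 58.9 · log₁₀(0.19424) = 58.9 × (-0.7117) = -41.92 mV

-41.9 mV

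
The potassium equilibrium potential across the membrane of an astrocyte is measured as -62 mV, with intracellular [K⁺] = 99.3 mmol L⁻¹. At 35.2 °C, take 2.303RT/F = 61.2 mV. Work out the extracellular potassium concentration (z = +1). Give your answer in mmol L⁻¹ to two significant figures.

9.6 mmol L⁻¹

Nernst: E = (61.2/1) · log₁₀([out]/[in]), so log₁₀([out]/[in]) = -62.0 × 1 / 61.2 = -1.0131.
[out]/[in] = 10^(-1.0131) = 0.09703.
[out] = 0.09703 × 99.3 = 9.636 mmol L⁻¹.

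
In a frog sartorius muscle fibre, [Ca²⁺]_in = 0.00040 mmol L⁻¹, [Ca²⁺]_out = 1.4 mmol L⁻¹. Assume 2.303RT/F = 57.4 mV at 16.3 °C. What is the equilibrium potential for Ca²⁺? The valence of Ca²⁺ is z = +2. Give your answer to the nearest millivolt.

102 mV

E = (57.4/z) · log₁₀([Ca²⁺]_out/[Ca²⁺]_in) with z = +2.
= (57.4/2) · log₁₀(1.4/0.00040) = 28.70 · log₁₀(3500)
= 28.70 · (3.5441) = 101.71 mV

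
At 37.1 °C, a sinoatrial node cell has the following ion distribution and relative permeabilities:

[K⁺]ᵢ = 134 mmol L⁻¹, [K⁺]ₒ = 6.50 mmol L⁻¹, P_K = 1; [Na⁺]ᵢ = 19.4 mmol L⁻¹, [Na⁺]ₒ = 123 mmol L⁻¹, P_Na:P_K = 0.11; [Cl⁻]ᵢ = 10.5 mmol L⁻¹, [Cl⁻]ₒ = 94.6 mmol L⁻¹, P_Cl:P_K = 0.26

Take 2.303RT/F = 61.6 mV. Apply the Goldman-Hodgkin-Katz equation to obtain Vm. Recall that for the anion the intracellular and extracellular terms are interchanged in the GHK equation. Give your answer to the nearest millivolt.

Vm = 61.6 · log₁₀[(Σ P·[cation]ₒ + Σ P·[anion]ᵢ) / (Σ P·[cation]ᵢ + Σ P·[anion]ₒ)]
Numerator = 1×6.50 + 0.11×123 + 0.26×10.5 = 22.76
Denominator = 1×134 + 0.11×19.4 + 0.26×94.6 = 160.7
Vm = 61.6 · log₁₀(0.1416) = 61.6 × (-0.8489) = -52.29 mV

-52 mV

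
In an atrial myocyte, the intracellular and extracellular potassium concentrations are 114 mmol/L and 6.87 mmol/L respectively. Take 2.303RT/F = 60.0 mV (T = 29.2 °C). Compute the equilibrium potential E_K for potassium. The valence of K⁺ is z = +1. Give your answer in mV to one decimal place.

-73.2 mV

E = (60.0/z) · log₁₀([K⁺]_out/[K⁺]_in) with z = +1.
= (60.0/1) · log₁₀(6.87/114) = 60.00 · log₁₀(0.06026)
= 60.00 · (-1.2199) = -73.20 mV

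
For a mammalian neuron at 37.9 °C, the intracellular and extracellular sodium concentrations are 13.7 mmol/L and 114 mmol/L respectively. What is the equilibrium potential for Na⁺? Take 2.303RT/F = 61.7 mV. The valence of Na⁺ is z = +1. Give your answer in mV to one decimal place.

56.8 mV

E = (61.7/z) · log₁₀([Na⁺]_out/[Na⁺]_in) with z = +1.
= (61.7/1) · log₁₀(114/13.7) = 61.70 · log₁₀(8.321)
= 61.70 · (0.9202) = 56.78 mV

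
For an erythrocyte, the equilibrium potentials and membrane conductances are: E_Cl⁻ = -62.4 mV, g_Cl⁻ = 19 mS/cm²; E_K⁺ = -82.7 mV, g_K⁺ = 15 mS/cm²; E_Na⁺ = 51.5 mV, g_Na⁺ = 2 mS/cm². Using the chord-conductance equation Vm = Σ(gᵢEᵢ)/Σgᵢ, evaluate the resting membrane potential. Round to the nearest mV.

-65 mV

Σ gᵢEᵢ = 19·(-62.4) + 15·(-82.7) + 2·(51.5) = -2323.10
Σ gᵢ = 19 + 15 + 2 = 36
Vm = -2323.10 / 36 = -64.53 mV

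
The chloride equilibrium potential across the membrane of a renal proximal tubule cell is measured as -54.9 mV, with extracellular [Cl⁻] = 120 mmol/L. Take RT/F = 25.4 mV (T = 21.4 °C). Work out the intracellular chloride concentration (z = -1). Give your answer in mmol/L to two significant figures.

Nernst: E = (25.4/-1) · ln([out]/[in]), so ln([out]/[in]) = -54.9 × -1 / 25.4 = 2.1614.
[out]/[in] = e^(2.1614) = 8.683.
[in] = 120 / 8.683 = 13.82 mmol/L.

14 mmol/L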